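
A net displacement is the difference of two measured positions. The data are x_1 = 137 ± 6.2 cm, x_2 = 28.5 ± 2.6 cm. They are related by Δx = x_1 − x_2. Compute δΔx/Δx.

Δx is a linear combination, so absolute uncertainties add in quadrature:
  (δx_1)² = 38.4;  (δx_2)² = 6.76
δΔx = √(45.2) = 6.72 cm
Δx = 108 cm, so δΔx/Δx = 6.72/108 = 0.0620.

0.0620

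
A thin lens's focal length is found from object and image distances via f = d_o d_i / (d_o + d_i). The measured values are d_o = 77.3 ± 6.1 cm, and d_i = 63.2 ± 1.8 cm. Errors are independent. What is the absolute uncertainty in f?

∂f/∂d_o = (d_i/(d_o+d_i))² = 0.202;  ∂f/∂d_i = (d_o/(d_o+d_i))² = 0.303
δf = √((∂f/∂d_o · δd_o)² + (∂f/∂d_i · δd_i)²) = √(1.52 + 0.297) = 1.35 cm

1.35 cm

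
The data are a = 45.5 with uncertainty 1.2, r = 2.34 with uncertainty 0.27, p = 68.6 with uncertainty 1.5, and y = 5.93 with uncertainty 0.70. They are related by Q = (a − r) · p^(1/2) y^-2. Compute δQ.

2.42

Let u = a − r = 43.2. δu = √(δa² + δr²) = √(1.44 + 0.0729) = 1.23, so δu/u = 0.0285.
Q is then a monomial in u, p, y:
δQ/Q = √((δu/u)² + (½·δp/p)² + (-2·δy/y)²) = √(0.000812 + 0.000120 + 0.0557) = 0.238
Q = 10.2, so δQ = 0.238 × 10.2 = 2.42.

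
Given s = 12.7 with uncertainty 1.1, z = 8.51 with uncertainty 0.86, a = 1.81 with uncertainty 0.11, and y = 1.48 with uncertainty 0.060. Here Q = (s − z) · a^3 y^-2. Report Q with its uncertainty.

Let u = s − z = 4.19. δu = √(δs² + δz²) = √(1.21 + 0.740) = 1.40, so δu/u = 0.333.
Q is then a monomial in u, a, y:
δQ/Q = √((δu/u)² + (3·δa/a)² + (-2·δy/y)²) = √(0.111 + 0.0332 + 0.00657) = 0.388
Q = 11.3, so δQ = 0.388 × 11.3 = 4.41.

11.3 ± 4.41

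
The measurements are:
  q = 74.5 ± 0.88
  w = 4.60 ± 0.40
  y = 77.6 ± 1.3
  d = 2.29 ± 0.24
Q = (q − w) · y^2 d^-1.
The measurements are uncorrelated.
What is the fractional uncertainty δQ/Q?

0.111

Let u = q − w = 69.9. δu = √(δq² + δw²) = √(0.774 + 0.160) = 0.967, so δu/u = 0.0138.
Q is then a monomial in u, y, d:
δQ/Q = √((δu/u)² + (2·δy/y)² + (-1·δd/d)²) = √(0.000191 + 0.00112 + 0.0110) = 0.111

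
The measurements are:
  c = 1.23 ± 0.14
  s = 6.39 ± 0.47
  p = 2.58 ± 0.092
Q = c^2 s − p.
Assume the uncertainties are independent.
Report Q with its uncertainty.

7.09 ± 2.31

Let w = c^2·s = 9.67. δw/w = √((2·δc/c)² + (1·δs/s)²) = √(0.0518 + 0.00541) = 0.239, so δw = 2.31.
Q = w − p: δQ = √(δw² + δp²) = √(5.35 + 0.00846) = 2.31
Q = 7.09.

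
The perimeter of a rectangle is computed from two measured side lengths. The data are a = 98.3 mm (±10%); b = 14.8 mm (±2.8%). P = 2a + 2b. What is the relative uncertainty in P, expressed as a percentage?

Absolute uncertainties add in quadrature for a linear combination:
  (2·δa)² = 387;  (2·δb)² = 0.687
δP = √(387) = 19.7 mm
P = 226 mm, so δP/P = 19.7/226 = 0.0870.

8.70%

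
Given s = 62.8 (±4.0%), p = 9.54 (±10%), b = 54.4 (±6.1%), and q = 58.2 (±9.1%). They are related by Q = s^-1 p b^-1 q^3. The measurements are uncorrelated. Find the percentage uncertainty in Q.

30.0%

Products/powers → add relative errors in quadrature, weighted by exponent:
  (-1·δs/s)² = (-1×0.0400)² = 0.00160;  (1·δp/p)² = (1×0.100)² = 0.0100;  (-1·δb/b)² = (-1×0.0610)² = 0.00372;  (3·δq/q)² = (3×0.0910)² = 0.0745
δQ/Q = √(0.0899) = 0.300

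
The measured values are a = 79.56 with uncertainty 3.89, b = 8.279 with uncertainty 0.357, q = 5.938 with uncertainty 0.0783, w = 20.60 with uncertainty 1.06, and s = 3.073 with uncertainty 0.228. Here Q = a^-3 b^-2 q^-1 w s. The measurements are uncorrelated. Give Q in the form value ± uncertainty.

(3.089 ± 0.596) × 10^-7

Since Q is a product/quotient, work with relative uncertainties:
  (-3·δa/a)² = (-3×0.0489)² = 0.0215;  (-2·δb/b)² = (-2×0.0431)² = 0.00744;  (-1·δq/q)² = (-1×0.0132)² = 0.000174;  (1·δw/w)² = (1×0.0515)² = 0.00265;  (1·δs/s)² = (1×0.0742)² = 0.00550
δQ/Q = √(0.0373) = 0.193
Q = 3.089e-07, so δQ = 0.193 × 3.089e-07 = 5.96e-08.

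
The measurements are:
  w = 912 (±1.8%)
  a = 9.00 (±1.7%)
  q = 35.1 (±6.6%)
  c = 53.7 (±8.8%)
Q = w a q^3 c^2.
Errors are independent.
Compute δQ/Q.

Q is a product of powers, so relative uncertainties combine in quadrature:
  (1·δw/w)² = (1×0.0180)² = 0.000324;  (1·δa/a)² = (1×0.0170)² = 0.000289;  (3·δq/q)² = (3×0.0660)² = 0.0392;  (2·δc/c)² = (2×0.0880)² = 0.0310
δQ/Q = √(0.0708) = 0.266

0.266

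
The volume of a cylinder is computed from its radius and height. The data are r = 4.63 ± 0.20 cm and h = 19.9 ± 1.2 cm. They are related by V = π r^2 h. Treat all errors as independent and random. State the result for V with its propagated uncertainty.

For a monomial V ∝ r^2, h, fractional errors add in quadrature:
  (2·δr/r)² = (2×0.0432)² = 0.00746;  (1·δh/h)² = (1×0.0603)² = 0.00364
δV/V = √(0.0111) = 0.105
V = 1340 cm^3, so δV = 0.105 × 1340 = 141 cm^3.

1340 ± 141 cm^3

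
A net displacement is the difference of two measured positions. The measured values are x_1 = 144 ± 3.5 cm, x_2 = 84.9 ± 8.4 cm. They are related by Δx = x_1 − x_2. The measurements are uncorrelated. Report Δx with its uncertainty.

Absolute uncertainties add in quadrature for a linear combination:
  (δx_1)² = 12.2;  (δx_2)² = 70.6
δΔx = √(82.8) = 9.10 cm
Δx = 59.1 cm.

59.1 ± 9.10 cm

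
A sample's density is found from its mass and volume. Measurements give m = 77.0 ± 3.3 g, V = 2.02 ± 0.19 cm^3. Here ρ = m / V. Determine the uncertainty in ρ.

Since ρ is a product/quotient, work with relative uncertainties:
  (1·δm/m)² = (1×0.0429)² = 0.00184;  (-1·δV/V)² = (-1×0.0941)² = 0.00885
δρ/ρ = √(0.0107) = 0.103
ρ = 38.1 g/cm^3, so δρ = 0.103 × 38.1 = 3.94 g/cm^3.

3.94 g/cm^3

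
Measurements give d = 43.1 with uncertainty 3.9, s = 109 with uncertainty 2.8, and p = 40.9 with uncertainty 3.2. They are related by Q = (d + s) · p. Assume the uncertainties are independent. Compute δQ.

Let u = d + s = 152. δu = √(δd² + δs²) = √(15.2 + 7.84) = 4.80, so δu/u = 0.0316.
Q is then a monomial in u, p:
δQ/Q = √((δu/u)² + (1·δp/p)²) = √(0.000996 + 0.00612) = 0.0844
Q = 6220, so δQ = 0.0844 × 6220 = 525.

525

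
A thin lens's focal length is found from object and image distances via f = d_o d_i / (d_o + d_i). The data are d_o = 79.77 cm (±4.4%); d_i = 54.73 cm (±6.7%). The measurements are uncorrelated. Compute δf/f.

∂f/∂d_o = (d_i/(d_o+d_i))² = 0.166;  ∂f/∂d_i = (d_o/(d_o+d_i))² = 0.352
δf = √((∂f/∂d_o · δd_o)² + (∂f/∂d_i · δd_i)²) = √(0.338 + 1.66) = 1.41 cm
f = 32.46 cm, so δf/f = 1.41/32.46 = 0.0436.

0.0436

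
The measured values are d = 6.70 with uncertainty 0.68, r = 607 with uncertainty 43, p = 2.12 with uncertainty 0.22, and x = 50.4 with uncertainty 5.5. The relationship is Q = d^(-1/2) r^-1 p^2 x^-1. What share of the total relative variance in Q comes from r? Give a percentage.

(δQ/Q)² = (−½·δd/d)² + (-1·δr/r)² + (2·δp/p)² + (-1·δx/x)²
  d term: (-0.5×0.101)² = 0.00258
  r term: (-1×0.0708)² = 0.00502
  p term: (2×0.104)² = 0.0431
  x term: (-1×0.109)² = 0.0119
Total = 0.0626. Share from r = 0.00502/0.0626 = 0.0802.

8.02%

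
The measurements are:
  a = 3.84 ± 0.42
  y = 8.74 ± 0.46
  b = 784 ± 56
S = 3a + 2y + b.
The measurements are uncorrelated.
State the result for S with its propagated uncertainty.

813 ± 56.0

S is a linear combination, so absolute uncertainties add in quadrature:
  (3·δa)² = 1.59;  (2·δy)² = 0.846;  (δb)² = 3140
δS = √(3140) = 56.0
S = 813.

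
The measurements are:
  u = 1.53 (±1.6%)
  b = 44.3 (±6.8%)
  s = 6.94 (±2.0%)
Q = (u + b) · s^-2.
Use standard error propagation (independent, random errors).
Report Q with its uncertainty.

0.952 ± 0.0732

Let w = u + b = 45.8. δw = √(δu² + δb²) = √(0.000599 + 9.07) = 3.01, so δw/w = 0.0657.
Q is then a monomial in w, s:
δQ/Q = √((δw/w)² + (-2·δs/s)²) = √(0.00432 + 0.00160) = 0.0769
Q = 0.952, so δQ = 0.0769 × 0.952 = 0.0732.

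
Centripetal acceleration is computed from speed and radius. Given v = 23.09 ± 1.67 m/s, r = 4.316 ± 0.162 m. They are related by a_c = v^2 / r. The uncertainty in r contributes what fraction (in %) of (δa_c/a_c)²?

6.31%

(δa_c/a_c)² = (2·δv/v)² + (-1·δr/r)²
  v term: (2×0.0723)² = 0.0209
  r term: (-1×0.0375)² = 0.00141
Total = 0.0223. Share from r = 0.00141/0.0223 = 0.0631.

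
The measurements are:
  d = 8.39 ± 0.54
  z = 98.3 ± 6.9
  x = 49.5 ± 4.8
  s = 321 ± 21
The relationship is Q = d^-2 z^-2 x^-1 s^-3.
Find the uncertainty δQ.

2.61e-16

Each factor contributes (exponent × relative error)² to (δQ/Q)²:
  (-2·δd/d)² = (-2×0.0644)² = 0.0166;  (-2·δz/z)² = (-2×0.0702)² = 0.0197;  (-1·δx/x)² = (-1×0.0970)² = 0.00940;  (-3·δs/s)² = (-3×0.0654)² = 0.0385
δQ/Q = √(0.0842) = 0.290
Q = 8.98e-16, so δQ = 0.290 × 8.98e-16 = 2.61e-16.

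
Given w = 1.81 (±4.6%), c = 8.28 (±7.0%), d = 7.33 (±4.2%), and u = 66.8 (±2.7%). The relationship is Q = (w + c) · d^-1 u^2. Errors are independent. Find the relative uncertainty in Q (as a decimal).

0.0897

Let h = w + c = 10.1. δh = √(δw² + δc²) = √(0.00693 + 0.336) = 0.586, so δh/h = 0.0580.
Q is then a monomial in h, d, u:
δQ/Q = √((δh/h)² + (-1·δd/d)² + (2·δu/u)²) = √(0.00337 + 0.00176 + 0.00292) = 0.0897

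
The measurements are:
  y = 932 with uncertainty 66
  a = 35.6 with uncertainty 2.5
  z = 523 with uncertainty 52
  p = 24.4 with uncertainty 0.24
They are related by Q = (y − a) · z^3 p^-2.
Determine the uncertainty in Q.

6.63e+07

Let u = y − a = 896. δu = √(δy² + δa²) = √(4360 + 6.25) = 66.0, so δu/u = 0.0737.
Q is then a monomial in u, z, p:
δQ/Q = √((δu/u)² + (3·δz/z)² + (-2·δp/p)²) = √(0.00543 + 0.0890 + 0.000387) = 0.308
Q = 2.15e+08, so δQ = 0.308 × 2.15e+08 = 6.63e+07.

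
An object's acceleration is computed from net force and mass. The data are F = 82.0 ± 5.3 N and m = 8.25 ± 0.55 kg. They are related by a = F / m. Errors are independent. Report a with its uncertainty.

Products/powers → add relative errors in quadrature, weighted by exponent:
  (1·δF/F)² = (1×0.0646)² = 0.00418;  (-1·δm/m)² = (-1×0.0667)² = 0.00444
δa/a = √(0.00862) = 0.0929
a = 9.94 m/s^2, so δa = 0.0929 × 9.94 = 0.923 m/s^2.

9.94 ± 0.923 m/s^2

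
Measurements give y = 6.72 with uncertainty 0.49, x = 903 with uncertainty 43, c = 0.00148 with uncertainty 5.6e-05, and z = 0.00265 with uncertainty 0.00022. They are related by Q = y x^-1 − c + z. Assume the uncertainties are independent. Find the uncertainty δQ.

0.000687

Let p = y·x^-1 = 0.00744. δp/p = √((1·δy/y)² + (-1·δx/x)²) = √(0.00532 + 0.00227) = 0.0871, so δp = 0.000648.
Q = p − c + z: δQ = √(δp² + δc² + δz²) = √(4.2e-07 + 3.14e-09 + 4.84e-08) = 0.000687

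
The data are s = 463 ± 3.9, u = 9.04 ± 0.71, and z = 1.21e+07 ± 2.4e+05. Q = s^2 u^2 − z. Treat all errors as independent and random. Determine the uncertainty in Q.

Let p = s^2·u^2 = 1.75e+07. δp/p = √((2·δs/s)² + (2·δu/u)²) = √(0.000284 + 0.0247) = 0.158, so δp = 2.77e+06.
Q = p − z: δQ = √(δp² + δz²) = √(7.66e+12 + 5.76e+10) = 2.78e+06

2.78e+06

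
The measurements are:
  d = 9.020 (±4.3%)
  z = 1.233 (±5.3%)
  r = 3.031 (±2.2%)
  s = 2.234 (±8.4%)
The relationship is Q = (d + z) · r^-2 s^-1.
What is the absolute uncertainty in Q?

0.0511

Let u = d + z = 10.25. δu = √(δd² + δz²) = √(0.150 + 0.00427) = 0.393, so δu/u = 0.0384.
Q is then a monomial in u, r, s:
δQ/Q = √((δu/u)² + (-2·δr/r)² + (-1·δs/s)²) = √(0.00147 + 0.00194 + 0.00706) = 0.102
Q = 0.4996, so δQ = 0.102 × 0.4996 = 0.0511.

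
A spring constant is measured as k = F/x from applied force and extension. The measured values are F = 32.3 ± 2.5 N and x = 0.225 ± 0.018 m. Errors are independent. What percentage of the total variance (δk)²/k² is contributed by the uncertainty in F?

(δk/k)² = (1·δF/F)² + (-1·δx/x)²
  F term: (1×0.0774)² = 0.00599
  x term: (-1×0.0800)² = 0.00640
Total = 0.0124. Share from F = 0.00599/0.0124 = 0.483.

48.3%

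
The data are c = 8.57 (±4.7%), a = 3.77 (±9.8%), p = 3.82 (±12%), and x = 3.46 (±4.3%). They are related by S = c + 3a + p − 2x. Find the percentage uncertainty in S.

7.75%

Each term contributes (cᵢ δxᵢ)² to (δS)²:
  (δc)² = 0.162;  (3·δa)² = 1.23;  (δp)² = 0.210;  (2·δx)² = 0.0885
δS = √(1.69) = 1.30
S = 16.8, so δS/S = 1.30/16.8 = 0.0775.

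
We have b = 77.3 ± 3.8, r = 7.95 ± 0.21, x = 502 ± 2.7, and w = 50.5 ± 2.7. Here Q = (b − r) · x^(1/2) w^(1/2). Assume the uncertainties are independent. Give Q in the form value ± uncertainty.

11000 ± 675

Let u = b − r = 69.3. δu = √(δb² + δr²) = √(14.4 + 0.0441) = 3.81, so δu/u = 0.0549.
Q is then a monomial in u, x, w:
δQ/Q = √((δu/u)² + (½·δx/x)² + (½·δw/w)²) = √(0.00301 + 7.23e-06 + 0.000715) = 0.0611
Q = 11000, so δQ = 0.0611 × 11000 = 675.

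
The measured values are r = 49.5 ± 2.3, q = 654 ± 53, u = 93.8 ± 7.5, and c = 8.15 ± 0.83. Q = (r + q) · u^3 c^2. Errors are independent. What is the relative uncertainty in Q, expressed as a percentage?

32.4%

Let w = r + q = 704. δw = √(δr² + δq²) = √(5.29 + 2810) = 53.0, so δw/w = 0.0754.
Q is then a monomial in w, u, c:
δQ/Q = √((δw/w)² + (3·δu/u)² + (2·δc/c)²) = √(0.00569 + 0.0575 + 0.0415) = 0.324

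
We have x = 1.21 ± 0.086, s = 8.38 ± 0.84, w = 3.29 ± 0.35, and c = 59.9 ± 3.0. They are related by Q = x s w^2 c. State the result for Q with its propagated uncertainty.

Products/powers → add relative errors in quadrature, weighted by exponent:
  (1·δx/x)² = (1×0.0711)² = 0.00505;  (1·δs/s)² = (1×0.100)² = 0.0100;  (2·δw/w)² = (2×0.106)² = 0.0453;  (1·δc/c)² = (1×0.0501)² = 0.00251
δQ/Q = √(0.0629) = 0.251
Q = 6570, so δQ = 0.251 × 6570 = 1650.

6570 ± 1650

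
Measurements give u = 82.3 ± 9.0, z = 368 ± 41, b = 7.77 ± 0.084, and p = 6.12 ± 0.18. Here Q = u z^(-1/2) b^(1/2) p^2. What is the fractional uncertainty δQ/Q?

0.136

Products/powers → add relative errors in quadrature, weighted by exponent:
  (1·δu/u)² = (1×0.109)² = 0.0120;  (−½·δz/z)² = (-0.5×0.111)² = 0.00310;  (½·δb/b)² = (0.5×0.0108)² = 2.92e-05;  (2·δp/p)² = (2×0.0294)² = 0.00346
δQ/Q = √(0.0186) = 0.136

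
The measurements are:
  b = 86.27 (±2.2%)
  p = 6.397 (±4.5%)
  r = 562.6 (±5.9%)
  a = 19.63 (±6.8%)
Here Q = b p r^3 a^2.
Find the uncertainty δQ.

8.66e+12

Products/powers → add relative errors in quadrature, weighted by exponent:
  (1·δb/b)² = (1×0.0220)² = 0.000484;  (1·δp/p)² = (1×0.0450)² = 0.00202;  (3·δr/r)² = (3×0.0590)² = 0.0313;  (2·δa/a)² = (2×0.0680)² = 0.0185
δQ/Q = √(0.0523) = 0.229
Q = 3.787e+13, so δQ = 0.229 × 3.787e+13 = 8.66e+12.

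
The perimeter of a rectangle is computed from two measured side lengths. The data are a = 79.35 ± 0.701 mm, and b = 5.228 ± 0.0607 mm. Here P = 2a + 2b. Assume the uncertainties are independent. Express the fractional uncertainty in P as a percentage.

Sums and differences: (δP)² = Σ (cᵢ δxᵢ)².
  (2·δa)² = 1.97;  (2·δb)² = 0.0147
δP = √(1.98) = 1.41 mm
P = 169.2 mm, so δP/P = 1.41/169.2 = 0.00832.

0.832%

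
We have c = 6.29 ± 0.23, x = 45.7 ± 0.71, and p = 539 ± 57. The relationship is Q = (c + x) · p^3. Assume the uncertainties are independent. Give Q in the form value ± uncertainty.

(8.14 ± 2.59) × 10^9

Let u = c + x = 52.0. δu = √(δc² + δx²) = √(0.0529 + 0.504) = 0.746, so δu/u = 0.0144.
Q is then a monomial in u, p:
δQ/Q = √((δu/u)² + (3·δp/p)²) = √(0.000206 + 0.101) = 0.318
Q = 8.14e+09, so δQ = 0.318 × 8.14e+09 = 2.59e+09.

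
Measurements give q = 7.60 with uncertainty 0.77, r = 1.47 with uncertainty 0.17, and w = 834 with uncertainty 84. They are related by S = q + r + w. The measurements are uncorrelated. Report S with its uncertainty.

843 ± 84.0

For a sum/difference, combine absolute errors in quadrature:
  (δq)² = 0.593;  (δr)² = 0.0289;  (δw)² = 7060
δS = √(7060) = 84.0
S = 843.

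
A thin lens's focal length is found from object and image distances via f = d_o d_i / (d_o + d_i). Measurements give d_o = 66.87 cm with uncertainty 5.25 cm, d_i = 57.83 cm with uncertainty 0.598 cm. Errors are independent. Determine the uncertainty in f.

∂f/∂d_o = (d_i/(d_o+d_i))² = 0.215;  ∂f/∂d_i = (d_o/(d_o+d_i))² = 0.288
δf = √((∂f/∂d_o · δd_o)² + (∂f/∂d_i · δd_i)²) = √(1.27 + 0.0296) = 1.14 cm

1.14 cm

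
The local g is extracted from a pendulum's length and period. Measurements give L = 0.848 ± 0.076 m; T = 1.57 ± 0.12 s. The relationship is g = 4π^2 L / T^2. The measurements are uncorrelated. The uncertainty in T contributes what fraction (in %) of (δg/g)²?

74.4%

(δg/g)² = (1·δL/L)² + (-2·δT/T)²
  L term: (1×0.0896)² = 0.00803
  T term: (-2×0.0764)² = 0.0234
Total = 0.0314. Share from T = 0.0234/0.0314 = 0.744.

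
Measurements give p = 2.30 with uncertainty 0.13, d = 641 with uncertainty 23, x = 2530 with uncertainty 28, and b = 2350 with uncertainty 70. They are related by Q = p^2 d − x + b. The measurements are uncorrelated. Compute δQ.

409

Let w = p^2·d = 3390. δw/w = √((2·δp/p)² + (1·δd/d)²) = √(0.0128 + 0.00129) = 0.119, so δw = 402.
Q = w − x + b: δQ = √(δw² + δx² + δb²) = √(1.62e+05 + 784 + 4900) = 409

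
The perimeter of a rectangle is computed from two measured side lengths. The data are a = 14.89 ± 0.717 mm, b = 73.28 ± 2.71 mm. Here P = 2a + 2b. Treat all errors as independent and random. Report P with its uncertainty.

For a sum/difference, combine absolute errors in quadrature:
  (2·δa)² = 2.06;  (2·δb)² = 29.4
δP = √(31.4) = 5.61 mm
P = 176.3 mm.

176.3 ± 5.61 mm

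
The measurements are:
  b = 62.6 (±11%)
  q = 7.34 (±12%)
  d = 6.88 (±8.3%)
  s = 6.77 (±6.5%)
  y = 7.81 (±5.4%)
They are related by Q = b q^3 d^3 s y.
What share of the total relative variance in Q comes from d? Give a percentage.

29.4%

(δQ/Q)² = (1·δb/b)² + (3·δq/q)² + (3·δd/d)² + (1·δs/s)² + (1·δy/y)²
  b term: (1×0.110)² = 0.0121
  q term: (3×0.120)² = 0.130
  d term: (3×0.0830)² = 0.0620
  s term: (1×0.0650)² = 0.00423
  y term: (1×0.0540)² = 0.00292
Total = 0.211. Share from d = 0.0620/0.211 = 0.294.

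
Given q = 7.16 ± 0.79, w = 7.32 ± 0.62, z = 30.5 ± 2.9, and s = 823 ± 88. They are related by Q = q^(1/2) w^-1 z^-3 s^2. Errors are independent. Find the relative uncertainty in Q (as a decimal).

0.371

Relative error in a monomial: (δQ/Q)² = Σ (nᵢ · δxᵢ/xᵢ)².
  (½·δq/q)² = (0.5×0.110)² = 0.00304;  (-1·δw/w)² = (-1×0.0847)² = 0.00717;  (-3·δz/z)² = (-3×0.0951)² = 0.0814;  (2·δs/s)² = (2×0.107)² = 0.0457
δQ/Q = √(0.137) = 0.371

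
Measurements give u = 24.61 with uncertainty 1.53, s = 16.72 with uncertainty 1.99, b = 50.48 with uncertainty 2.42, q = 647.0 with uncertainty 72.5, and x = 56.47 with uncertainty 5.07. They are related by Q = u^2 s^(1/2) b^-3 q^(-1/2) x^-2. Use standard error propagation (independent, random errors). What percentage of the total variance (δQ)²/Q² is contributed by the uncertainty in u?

20.6%

(δQ/Q)² = (2·δu/u)² + (½·δs/s)² + (-3·δb/b)² + (−½·δq/q)² + (-2·δx/x)²
  u term: (2×0.0622)² = 0.0155
  s term: (0.5×0.119)² = 0.00354
  b term: (-3×0.0479)² = 0.0207
  q term: (-0.5×0.112)² = 0.00314
  x term: (-2×0.0898)² = 0.0322
Total = 0.0751. Share from u = 0.0155/0.0751 = 0.206.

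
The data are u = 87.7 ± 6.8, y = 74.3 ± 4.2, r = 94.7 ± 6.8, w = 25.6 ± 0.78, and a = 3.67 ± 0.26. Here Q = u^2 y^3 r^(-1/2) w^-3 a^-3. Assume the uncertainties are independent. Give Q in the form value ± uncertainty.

391 ± 128

Products/powers → add relative errors in quadrature, weighted by exponent:
  (2·δu/u)² = (2×0.0775)² = 0.0240;  (3·δy/y)² = (3×0.0565)² = 0.0288;  (−½·δr/r)² = (-0.5×0.0718)² = 0.00129;  (-3·δw/w)² = (-3×0.0305)² = 0.00836;  (-3·δa/a)² = (-3×0.0708)² = 0.0452
δQ/Q = √(0.108) = 0.328
Q = 391, so δQ = 0.328 × 391 = 128.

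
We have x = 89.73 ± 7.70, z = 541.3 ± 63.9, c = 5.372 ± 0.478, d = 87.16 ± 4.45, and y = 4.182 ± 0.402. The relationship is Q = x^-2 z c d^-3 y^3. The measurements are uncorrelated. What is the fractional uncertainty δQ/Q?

Q is a product of powers, so relative uncertainties combine in quadrature:
  (-2·δx/x)² = (-2×0.0858)² = 0.0295;  (1·δz/z)² = (1×0.118)² = 0.0139;  (1·δc/c)² = (1×0.0890)² = 0.00792;  (-3·δd/d)² = (-3×0.0511)² = 0.0235;  (3·δy/y)² = (3×0.0961)² = 0.0832
δQ/Q = √(0.158) = 0.397

0.397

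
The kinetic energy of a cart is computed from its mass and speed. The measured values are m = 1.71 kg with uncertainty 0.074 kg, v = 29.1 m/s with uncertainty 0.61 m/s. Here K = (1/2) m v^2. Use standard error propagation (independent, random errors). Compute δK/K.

Since K is a product/quotient, work with relative uncertainties:
  (1·δm/m)² = (1×0.0433)² = 0.00187;  (2·δv/v)² = (2×0.0210)² = 0.00176
δK/K = √(0.00363) = 0.0603

0.0603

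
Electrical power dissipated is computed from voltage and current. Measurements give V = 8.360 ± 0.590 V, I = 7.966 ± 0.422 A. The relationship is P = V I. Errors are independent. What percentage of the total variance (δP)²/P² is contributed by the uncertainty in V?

64.0%

(δP/P)² = (1·δV/V)² + (1·δI/I)²
  V term: (1×0.0706)² = 0.00498
  I term: (1×0.0530)² = 0.00281
Total = 0.00779. Share from V = 0.00498/0.00779 = 0.640.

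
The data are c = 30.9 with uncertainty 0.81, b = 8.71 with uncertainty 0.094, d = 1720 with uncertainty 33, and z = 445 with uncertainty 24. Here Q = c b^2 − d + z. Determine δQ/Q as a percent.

8.37%

Let p = c·b^2 = 2340. δp/p = √((1·δc/c)² + (2·δb/b)²) = √(0.000687 + 0.000466) = 0.0340, so δp = 79.6.
Q = p − d + z: δQ = √(δp² + δd² + δz²) = √(6340 + 1090 + 576) = 89.4
Q = 1070, so δQ/Q = 89.4/1070 = 0.0837.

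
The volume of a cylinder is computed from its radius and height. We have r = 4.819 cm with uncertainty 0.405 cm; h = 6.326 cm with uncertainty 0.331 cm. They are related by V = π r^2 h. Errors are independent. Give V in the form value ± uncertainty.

461.5 ± 81.2 cm^3

V is a product of powers, so relative uncertainties combine in quadrature:
  (2·δr/r)² = (2×0.0840)² = 0.0283;  (1·δh/h)² = (1×0.0523)² = 0.00274
δV/V = √(0.0310) = 0.176
V = 461.5 cm^3, so δV = 0.176 × 461.5 = 81.2 cm^3.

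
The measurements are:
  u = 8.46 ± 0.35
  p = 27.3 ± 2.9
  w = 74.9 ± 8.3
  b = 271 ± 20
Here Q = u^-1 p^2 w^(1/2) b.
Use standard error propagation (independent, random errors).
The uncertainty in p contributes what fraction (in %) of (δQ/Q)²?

(δQ/Q)² = (-1·δu/u)² + (2·δp/p)² + (½·δw/w)² + (1·δb/b)²
  u term: (-1×0.0414)² = 0.00171
  p term: (2×0.106)² = 0.0451
  w term: (0.5×0.111)² = 0.00307
  b term: (1×0.0738)² = 0.00545
Total = 0.0554. Share from p = 0.0451/0.0554 = 0.815.

81.5%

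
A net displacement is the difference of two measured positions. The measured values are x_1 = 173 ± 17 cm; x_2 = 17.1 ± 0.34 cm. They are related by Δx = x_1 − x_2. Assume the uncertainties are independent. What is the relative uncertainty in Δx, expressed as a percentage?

Each term contributes (cᵢ δxᵢ)² to (δΔx)²:
  (δx_1)² = 289;  (δx_2)² = 0.116
δΔx = √(289) = 17.0 cm
Δx = 156 cm, so δΔx/Δx = 17.0/156 = 0.109.

10.9%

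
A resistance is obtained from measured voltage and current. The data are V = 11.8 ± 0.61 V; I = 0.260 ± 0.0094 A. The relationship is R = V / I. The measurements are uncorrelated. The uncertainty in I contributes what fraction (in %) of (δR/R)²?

(δR/R)² = (1·δV/V)² + (-1·δI/I)²
  V term: (1×0.0517)² = 0.00267
  I term: (-1×0.0362)² = 0.00131
Total = 0.00398. Share from I = 0.00131/0.00398 = 0.328.

32.8%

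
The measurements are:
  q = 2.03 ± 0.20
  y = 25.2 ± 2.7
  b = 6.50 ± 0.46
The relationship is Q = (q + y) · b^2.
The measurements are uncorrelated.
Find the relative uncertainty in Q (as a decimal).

Let u = q + y = 27.2. δu = √(δq² + δy²) = √(0.0400 + 7.29) = 2.71, so δu/u = 0.0994.
Q is then a monomial in u, b:
δQ/Q = √((δu/u)² + (2·δb/b)²) = √(0.00989 + 0.0200) = 0.173

0.173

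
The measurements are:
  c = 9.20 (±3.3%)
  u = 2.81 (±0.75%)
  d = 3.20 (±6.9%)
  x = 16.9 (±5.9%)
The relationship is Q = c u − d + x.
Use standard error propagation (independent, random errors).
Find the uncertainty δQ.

1.34

Let p = c·u = 25.9. δp/p = √((1·δc/c)² + (1·δu/u)²) = √(0.00109 + 5.62e-05) = 0.0338, so δp = 0.875.
Q = p − d + x: δQ = √(δp² + δd² + δx²) = √(0.765 + 0.0488 + 0.994) = 1.34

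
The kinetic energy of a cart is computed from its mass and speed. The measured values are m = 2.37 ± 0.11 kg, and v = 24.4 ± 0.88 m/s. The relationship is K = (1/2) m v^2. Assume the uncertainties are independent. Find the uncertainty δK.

Relative error in a monomial: (δK/K)² = Σ (nᵢ · δxᵢ/xᵢ)².
  (1·δm/m)² = (1×0.0464)² = 0.00215;  (2·δv/v)² = (2×0.0361)² = 0.00520
δK/K = √(0.00736) = 0.0858
K = 706 J, so δK = 0.0858 × 706 = 60.5 J.

60.5 J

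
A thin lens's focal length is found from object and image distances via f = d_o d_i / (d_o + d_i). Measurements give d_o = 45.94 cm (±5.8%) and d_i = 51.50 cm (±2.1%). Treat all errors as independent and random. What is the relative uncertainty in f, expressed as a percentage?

∂f/∂d_o = (d_i/(d_o+d_i))² = 0.279;  ∂f/∂d_i = (d_o/(d_o+d_i))² = 0.222
δf = √((∂f/∂d_o · δd_o)² + (∂f/∂d_i · δd_i)²) = √(0.554 + 0.0578) = 0.782 cm
f = 24.28 cm, so δf/f = 0.782/24.28 = 0.0322.

3.22%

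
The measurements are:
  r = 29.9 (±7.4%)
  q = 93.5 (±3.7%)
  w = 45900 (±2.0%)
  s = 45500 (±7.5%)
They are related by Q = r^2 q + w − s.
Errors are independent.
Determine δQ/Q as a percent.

Let p = r^2·q = 83600. δp/p = √((2·δr/r)² + (1·δq/q)²) = √(0.0219 + 0.00137) = 0.153, so δp = 12800.
Q = p + w − s: δQ = √(δp² + δw² + δs²) = √(1.63e+08 + 8.43e+05 + 1.16e+07) = 13200
Q = 84000, so δQ/Q = 13200/84000 = 0.158.

15.8%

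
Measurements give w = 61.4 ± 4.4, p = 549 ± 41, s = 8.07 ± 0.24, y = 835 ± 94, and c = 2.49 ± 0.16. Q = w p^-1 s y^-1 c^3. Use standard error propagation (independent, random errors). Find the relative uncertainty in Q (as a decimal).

0.248

Products/powers → add relative errors in quadrature, weighted by exponent:
  (1·δw/w)² = (1×0.0717)² = 0.00514;  (-1·δp/p)² = (-1×0.0747)² = 0.00558;  (1·δs/s)² = (1×0.0297)² = 0.000884;  (-1·δy/y)² = (-1×0.113)² = 0.0127;  (3·δc/c)² = (3×0.0643)² = 0.0372
δQ/Q = √(0.0614) = 0.248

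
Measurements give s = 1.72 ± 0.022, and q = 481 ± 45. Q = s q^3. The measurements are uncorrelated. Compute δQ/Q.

Since Q is a product/quotient, work with relative uncertainties:
  (1·δs/s)² = (1×0.0128)² = 0.000164;  (3·δq/q)² = (3×0.0936)² = 0.0788
δQ/Q = √(0.0789) = 0.281

0.281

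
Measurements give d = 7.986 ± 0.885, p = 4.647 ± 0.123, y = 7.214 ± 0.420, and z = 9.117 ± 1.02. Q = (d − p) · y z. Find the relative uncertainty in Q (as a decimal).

Let u = d − p = 3.339. δu = √(δd² + δp²) = √(0.783 + 0.0151) = 0.894, so δu/u = 0.268.
Q is then a monomial in u, y, z:
δQ/Q = √((δu/u)² + (1·δy/y)² + (1·δz/z)²) = √(0.0716 + 0.00339 + 0.0125) = 0.296

0.296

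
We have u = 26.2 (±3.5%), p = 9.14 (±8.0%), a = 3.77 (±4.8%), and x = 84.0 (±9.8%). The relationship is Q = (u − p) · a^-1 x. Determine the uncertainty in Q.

Let w = u − p = 17.1. δw = √(δu² + δp²) = √(0.841 + 0.535) = 1.17, so δw/w = 0.0687.
Q is then a monomial in w, a, x:
δQ/Q = √((δw/w)² + (-1·δa/a)² + (1·δx/x)²) = √(0.00473 + 0.00230 + 0.00960) = 0.129
Q = 380, so δQ = 0.129 × 380 = 49.0.

49.0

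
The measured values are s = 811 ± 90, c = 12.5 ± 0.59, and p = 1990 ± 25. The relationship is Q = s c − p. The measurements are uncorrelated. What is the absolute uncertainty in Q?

1220

Let w = s·c = 10100. δw/w = √((1·δs/s)² + (1·δc/c)²) = √(0.0123 + 0.00223) = 0.121, so δw = 1220.
Q = w − p: δQ = √(δw² + δp²) = √(1.49e+06 + 625) = 1220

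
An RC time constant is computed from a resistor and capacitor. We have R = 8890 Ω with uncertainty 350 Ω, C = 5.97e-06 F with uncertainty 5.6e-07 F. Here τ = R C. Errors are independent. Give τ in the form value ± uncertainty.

τ is a product of powers, so relative uncertainties combine in quadrature:
  (1·δR/R)² = (1×0.0394)² = 0.00155;  (1·δC/C)² = (1×0.0938)² = 0.00880
δτ/τ = √(0.0103) = 0.102
τ = 0.0531 s, so δτ = 0.102 × 0.0531 = 0.00540 s.

0.0531 ± 0.00540 s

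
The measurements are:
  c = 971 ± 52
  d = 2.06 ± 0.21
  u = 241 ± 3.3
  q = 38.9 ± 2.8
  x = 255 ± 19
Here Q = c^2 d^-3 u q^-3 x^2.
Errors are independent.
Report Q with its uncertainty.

Products/powers → add relative errors in quadrature, weighted by exponent:
  (2·δc/c)² = (2×0.0536)² = 0.0115;  (-3·δd/d)² = (-3×0.102)² = 0.0935;  (1·δu/u)² = (1×0.0137)² = 0.000187;  (-3·δq/q)² = (-3×0.0720)² = 0.0466;  (2·δx/x)² = (2×0.0745)² = 0.0222
δQ/Q = √(0.174) = 0.417
Q = 2.87e+07, so δQ = 0.417 × 2.87e+07 = 1.2e+07.

(2.87 ± 1.20) × 10^7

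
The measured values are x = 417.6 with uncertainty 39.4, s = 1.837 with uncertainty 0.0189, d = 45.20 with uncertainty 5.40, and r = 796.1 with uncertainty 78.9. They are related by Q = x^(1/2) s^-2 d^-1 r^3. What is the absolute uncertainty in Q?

Products/powers → add relative errors in quadrature, weighted by exponent:
  (½·δx/x)² = (0.5×0.0943)² = 0.00223;  (-2·δs/s)² = (-2×0.0103)² = 0.000423;  (-1·δd/d)² = (-1×0.119)² = 0.0143;  (3·δr/r)² = (3×0.0991)² = 0.0884
δQ/Q = √(0.105) = 0.325
Q = 6.76e+07, so δQ = 0.325 × 6.76e+07 = 2.19e+07.

2.19e+07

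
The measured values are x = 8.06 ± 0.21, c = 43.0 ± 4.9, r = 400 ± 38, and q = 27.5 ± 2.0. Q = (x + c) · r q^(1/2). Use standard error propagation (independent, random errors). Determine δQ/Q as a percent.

Let u = x + c = 51.1. δu = √(δx² + δc²) = √(0.0441 + 24.0) = 4.90, so δu/u = 0.0961.
Q is then a monomial in u, r, q:
δQ/Q = √((δu/u)² + (1·δr/r)² + (½·δq/q)²) = √(0.00923 + 0.00903 + 0.00132) = 0.140

14.0%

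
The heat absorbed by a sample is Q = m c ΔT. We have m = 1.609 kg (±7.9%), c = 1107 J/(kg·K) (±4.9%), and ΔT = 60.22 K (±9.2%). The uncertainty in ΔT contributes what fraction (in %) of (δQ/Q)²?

(δQ/Q)² = (1·δm/m)² + (1·δc/c)² + (1·δΔT/ΔT)²
  m term: (1×0.0790)² = 0.00624
  c term: (1×0.0490)² = 0.00240
  ΔT term: (1×0.0920)² = 0.00846
Total = 0.0171. Share from ΔT = 0.00846/0.0171 = 0.495.

49.5%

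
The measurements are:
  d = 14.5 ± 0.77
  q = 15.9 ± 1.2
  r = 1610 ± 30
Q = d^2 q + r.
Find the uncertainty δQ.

Let p = d^2·q = 3340. δp/p = √((2·δd/d)² + (1·δq/q)²) = √(0.0113 + 0.00570) = 0.130, so δp = 436.
Q = p + r: δQ = √(δp² + δr²) = √(1.9e+05 + 900) = 437

437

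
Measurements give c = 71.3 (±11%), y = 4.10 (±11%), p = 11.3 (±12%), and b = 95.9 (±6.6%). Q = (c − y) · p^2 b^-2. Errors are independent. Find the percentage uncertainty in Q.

29.8%

Let u = c − y = 67.2. δu = √(δc² + δy²) = √(61.5 + 0.203) = 7.86, so δu/u = 0.117.
Q is then a monomial in u, p, b:
δQ/Q = √((δu/u)² + (2·δp/p)² + (-2·δb/b)²) = √(0.0137 + 0.0576 + 0.0174) = 0.298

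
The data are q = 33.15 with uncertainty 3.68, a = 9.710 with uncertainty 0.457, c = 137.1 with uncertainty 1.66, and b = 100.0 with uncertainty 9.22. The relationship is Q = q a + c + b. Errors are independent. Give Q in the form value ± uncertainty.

Let p = q·a = 321.9. δp/p = √((1·δq/q)² + (1·δa/a)²) = √(0.0123 + 0.00222) = 0.121, so δp = 38.8.
Q = p + c + b: δQ = √(δp² + δc² + δb²) = √(1510 + 2.76 + 85.0) = 39.9
Q = 559.0.

559.0 ± 39.9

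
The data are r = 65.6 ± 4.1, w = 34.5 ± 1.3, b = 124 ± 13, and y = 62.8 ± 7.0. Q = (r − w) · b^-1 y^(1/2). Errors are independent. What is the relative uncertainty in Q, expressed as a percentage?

18.2%

Let u = r − w = 31.1. δu = √(δr² + δw²) = √(16.8 + 1.69) = 4.30, so δu/u = 0.138.
Q is then a monomial in u, b, y:
δQ/Q = √((δu/u)² + (-1·δb/b)² + (½·δy/y)²) = √(0.0191 + 0.0110 + 0.00311) = 0.182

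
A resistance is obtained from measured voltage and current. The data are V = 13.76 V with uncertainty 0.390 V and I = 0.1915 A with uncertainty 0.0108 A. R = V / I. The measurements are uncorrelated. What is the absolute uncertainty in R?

4.54 Ω

R is a product of powers, so relative uncertainties combine in quadrature:
  (1·δV/V)² = (1×0.0283)² = 0.000803;  (-1·δI/I)² = (-1×0.0564)² = 0.00318
δR/R = √(0.00398) = 0.0631
R = 71.85 Ω, so δR = 0.0631 × 71.85 = 4.54 Ω.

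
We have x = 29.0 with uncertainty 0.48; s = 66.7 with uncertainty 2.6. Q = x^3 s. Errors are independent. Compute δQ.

Relative error in a monomial: (δQ/Q)² = Σ (nᵢ · δxᵢ/xᵢ)².
  (3·δx/x)² = (3×0.0166)² = 0.00247;  (1·δs/s)² = (1×0.0390)² = 0.00152
δQ/Q = √(0.00399) = 0.0631
Q = 1.63e+06, so δQ = 0.0631 × 1.63e+06 = 1.03e+05.

1.03e+05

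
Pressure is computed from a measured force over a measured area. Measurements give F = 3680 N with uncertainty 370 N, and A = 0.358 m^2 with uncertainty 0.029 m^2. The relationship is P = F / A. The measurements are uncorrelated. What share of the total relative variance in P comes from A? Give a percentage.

39.4%

(δP/P)² = (1·δF/F)² + (-1·δA/A)²
  F term: (1×0.101)² = 0.0101
  A term: (-1×0.0810)² = 0.00656
Total = 0.0167. Share from A = 0.00656/0.0167 = 0.394.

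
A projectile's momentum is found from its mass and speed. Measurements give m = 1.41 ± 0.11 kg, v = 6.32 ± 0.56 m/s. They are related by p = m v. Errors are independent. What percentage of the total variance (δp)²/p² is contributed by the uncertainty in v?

(δp/p)² = (1·δm/m)² + (1·δv/v)²
  m term: (1×0.0780)² = 0.00609
  v term: (1×0.0886)² = 0.00785
Total = 0.0139. Share from v = 0.00785/0.0139 = 0.563.

56.3%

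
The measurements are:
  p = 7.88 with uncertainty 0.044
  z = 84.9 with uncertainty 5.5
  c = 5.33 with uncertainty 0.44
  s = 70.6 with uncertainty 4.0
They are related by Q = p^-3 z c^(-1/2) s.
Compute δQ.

For a monomial Q ∝ p^-3, z, c^(-1/2), s, fractional errors add in quadrature:
  (-3·δp/p)² = (-3×0.00558)² = 0.000281;  (1·δz/z)² = (1×0.0648)² = 0.00420;  (−½·δc/c)² = (-0.5×0.0826)² = 0.00170;  (1·δs/s)² = (1×0.0567)² = 0.00321
δQ/Q = √(0.00939) = 0.0969
Q = 5.31, so δQ = 0.0969 × 5.31 = 0.514.

0.514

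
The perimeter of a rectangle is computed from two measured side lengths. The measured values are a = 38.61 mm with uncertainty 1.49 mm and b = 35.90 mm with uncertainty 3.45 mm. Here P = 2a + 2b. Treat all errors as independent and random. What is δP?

7.52 mm

For a sum/difference, combine absolute errors in quadrature:
  (2·δa)² = 8.88;  (2·δb)² = 47.6
δP = √(56.5) = 7.52 mm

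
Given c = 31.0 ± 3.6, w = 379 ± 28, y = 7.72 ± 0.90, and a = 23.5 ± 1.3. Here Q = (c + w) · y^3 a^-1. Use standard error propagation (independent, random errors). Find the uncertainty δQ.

2900

Let u = c + w = 410. δu = √(δc² + δw²) = √(13.0 + 784) = 28.2, so δu/u = 0.0689.
Q is then a monomial in u, y, a:
δQ/Q = √((δu/u)² + (3·δy/y)² + (-1·δa/a)²) = √(0.00474 + 0.122 + 0.00306) = 0.361
Q = 8030, so δQ = 0.361 × 8030 = 2900.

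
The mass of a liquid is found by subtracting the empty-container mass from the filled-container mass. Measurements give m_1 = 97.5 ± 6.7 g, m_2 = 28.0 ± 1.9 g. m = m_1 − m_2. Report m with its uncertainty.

m is a linear combination, so absolute uncertainties add in quadrature:
  (δm_1)² = 44.9;  (δm_2)² = 3.61
δm = √(48.5) = 6.96 g
m = 69.5 g.

69.5 ± 6.96 g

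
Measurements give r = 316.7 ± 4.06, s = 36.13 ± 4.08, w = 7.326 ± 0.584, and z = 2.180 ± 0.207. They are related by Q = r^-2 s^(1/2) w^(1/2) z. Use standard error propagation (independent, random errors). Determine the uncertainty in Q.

4.25e-05

Q is a product of powers, so relative uncertainties combine in quadrature:
  (-2·δr/r)² = (-2×0.0128)² = 0.000657;  (½·δs/s)² = (0.5×0.113)² = 0.00319;  (½·δw/w)² = (0.5×0.0797)² = 0.00159;  (1·δz/z)² = (1×0.0950)² = 0.00902
δQ/Q = √(0.0145) = 0.120
Q = 0.0003536, so δQ = 0.120 × 0.0003536 = 4.25e-05.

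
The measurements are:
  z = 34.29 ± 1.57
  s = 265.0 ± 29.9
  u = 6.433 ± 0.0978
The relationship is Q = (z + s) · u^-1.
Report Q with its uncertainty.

46.52 ± 4.71

Let w = z + s = 299.3. δw = √(δz² + δs²) = √(2.46 + 894) = 29.9, so δw/w = 0.100.
Q is then a monomial in w, u:
δQ/Q = √((δw/w)² + (-1·δu/u)²) = √(0.0100 + 0.000231) = 0.101
Q = 46.52, so δQ = 0.101 × 46.52 = 4.71.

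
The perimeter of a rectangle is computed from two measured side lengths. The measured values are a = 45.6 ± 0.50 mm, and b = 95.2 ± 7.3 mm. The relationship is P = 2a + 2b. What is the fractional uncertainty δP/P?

For a sum/difference, combine absolute errors in quadrature:
  (2·δa)² = 1.00;  (2·δb)² = 213
δP = √(214) = 14.6 mm
P = 282 mm, so δP/P = 14.6/282 = 0.0520.

0.0520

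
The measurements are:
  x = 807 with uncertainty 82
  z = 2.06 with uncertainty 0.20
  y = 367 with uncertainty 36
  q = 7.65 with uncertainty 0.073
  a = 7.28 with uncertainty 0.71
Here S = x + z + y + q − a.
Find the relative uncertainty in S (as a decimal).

Absolute uncertainties add in quadrature for a linear combination:
  (δx)² = 6720;  (δz)² = 0.0400;  (δy)² = 1300;  (δq)² = 0.00533;  (δa)² = 0.504
δS = √(8020) = 89.6
S = 1180, so δS/S = 89.6/1180 = 0.0761.

0.0761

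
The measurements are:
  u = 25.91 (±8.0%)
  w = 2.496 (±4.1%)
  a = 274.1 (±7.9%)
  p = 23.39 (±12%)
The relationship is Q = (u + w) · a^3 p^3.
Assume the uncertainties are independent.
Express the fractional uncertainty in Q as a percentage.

Let h = u + w = 28.41. δh = √(δu² + δw²) = √(4.30 + 0.0105) = 2.08, so δh/h = 0.0731.
Q is then a monomial in h, a, p:
δQ/Q = √((δh/h)² + (3·δa/a)² + (3·δp/p)²) = √(0.00534 + 0.0562 + 0.130) = 0.437

43.7%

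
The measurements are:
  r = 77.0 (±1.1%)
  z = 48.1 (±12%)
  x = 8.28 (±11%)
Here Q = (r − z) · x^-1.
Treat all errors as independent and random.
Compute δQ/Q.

0.230

Let u = r − z = 28.9. δu = √(δr² + δz²) = √(0.717 + 33.3) = 5.83, so δu/u = 0.202.
Q is then a monomial in u, x:
δQ/Q = √((δu/u)² + (-1·δx/x)²) = √(0.0407 + 0.0121) = 0.230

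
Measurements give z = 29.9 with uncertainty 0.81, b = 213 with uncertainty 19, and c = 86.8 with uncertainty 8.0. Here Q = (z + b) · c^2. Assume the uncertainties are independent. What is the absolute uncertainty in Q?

3.67e+05

Let u = z + b = 243. δu = √(δz² + δb²) = √(0.656 + 361) = 19.0, so δu/u = 0.0783.
Q is then a monomial in u, c:
δQ/Q = √((δu/u)² + (2·δc/c)²) = √(0.00613 + 0.0340) = 0.200
Q = 1.83e+06, so δQ = 0.200 × 1.83e+06 = 3.67e+05.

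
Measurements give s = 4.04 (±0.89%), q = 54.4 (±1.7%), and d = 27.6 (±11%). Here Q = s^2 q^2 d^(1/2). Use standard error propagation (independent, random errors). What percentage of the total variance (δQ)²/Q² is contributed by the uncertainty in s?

7.04%

(δQ/Q)² = (2·δs/s)² + (2·δq/q)² + (½·δd/d)²
  s term: (2×0.00890)² = 0.000317
  q term: (2×0.0170)² = 0.00116
  d term: (0.5×0.110)² = 0.00302
Total = 0.00450. Share from s = 0.000317/0.00450 = 0.0704.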